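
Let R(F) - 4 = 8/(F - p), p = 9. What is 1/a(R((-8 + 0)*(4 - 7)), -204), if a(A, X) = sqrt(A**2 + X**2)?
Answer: 15*sqrt(2026)/137768 ≈ 0.0049008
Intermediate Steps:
R(F) = 4 + 8/(-9 + F) (R(F) = 4 + 8/(F - 1*9) = 4 + 8/(F - 9) = 4 + 8/(-9 + F))
1/a(R((-8 + 0)*(4 - 7)), -204) = 1/(sqrt((4*(-7 + (-8 + 0)*(4 - 7))/(-9 + (-8 + 0)*(4 - 7)))**2 + (-204)**2)) = 1/(sqrt((4*(-7 - 8*(-3))/(-9 - 8*(-3)))**2 + 41616)) = 1/(sqrt((4*(-7 + 24)/(-9 + 24))**2 + 41616)) = 1/(sqrt((4*17/15)**2 + 41616)) = 1/(sqrt((4*(1/15)*17)**2 + 41616)) = 1/(sqrt((68/15)**2 + 41616)) = 1/(sqrt(4624/225 + 41616)) = 1/(sqrt(9368224/225)) = 1/(68*sqrt(2026)/15) = 15*sqrt(2026)/137768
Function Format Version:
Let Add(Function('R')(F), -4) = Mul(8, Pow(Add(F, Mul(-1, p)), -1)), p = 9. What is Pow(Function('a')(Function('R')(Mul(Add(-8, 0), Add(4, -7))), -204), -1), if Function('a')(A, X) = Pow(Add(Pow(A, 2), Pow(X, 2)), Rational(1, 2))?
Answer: Mul(Rational(15, 137768), Pow(2026, Rational(1, 2))) ≈ 0.0049008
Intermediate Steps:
Function('R')(F) = Add(4, Mul(8, Pow(Add(-9, F), -1))) (Function('R')(F) = Add(4, Mul(8, Pow(Add(F, Mul(-1, 9)), -1))) = Add(4, Mul(8, Pow(Add(F, -9), -1))) = Add(4, Mul(8, Pow(Add(-9, F), -1))))
Pow(Function('a')(Function('R')(Mul(Add(-8, 0), Add(4, -7))), -204), -1) = Pow(Pow(Add(Pow(Mul(4, Pow(Add(-9, Mul(Add(-8, 0), Add(4, -7))), -1), Add(-7, Mul(Add(-8, 0), Add(4, -7)))), 2), Pow(-204, 2)), Rational(1, 2)), -1) = Pow(Pow(Add(Pow(Mul(4, Pow(Add(-9, Mul(-8, -3)), -1), Add(-7, Mul(-8, -3))), 2), 41616), Rational(1, 2)), -1) = Pow(Pow(Add(Pow(Mul(4, Pow(Add(-9, 24), -1), Add(-7, 24)), 2), 41616), Rational(1, 2)), -1) = Pow(Pow(Add(Pow(Mul(4, Pow(15, -1), 17), 2), 41616), Rational(1, 2)), -1) = Pow(Pow(Add(Pow(Mul(4, Rational(1, 15), 17), 2), 41616), Rational(1, 2)), -1) = Pow(Pow(Add(Pow(Rational(68, 15), 2), 41616), Rational(1, 2)), -1) = Pow(Pow(Add(Rational(4624, 225), 41616), Rational(1, 2)), -1) = Pow(Pow(Rational(9368224, 225), Rational(1, 2)), -1) = Pow(Mul(Rational(68, 15), Pow(2026, Rational(1, 2))), -1) = Mul(Rational(15, 137768), Pow(2026, Rational(1, 2)))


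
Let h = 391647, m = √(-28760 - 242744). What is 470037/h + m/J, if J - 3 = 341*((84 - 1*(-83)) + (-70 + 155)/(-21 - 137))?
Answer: 156679/130549 + 632*I*√16969/8969115 ≈ 1.2002 + 0.009179*I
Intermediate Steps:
m = 4*I*√16969 (m = √(-271504) = 4*I*√16969 ≈ 521.06*I)
J = 8969115/158 (J = 3 + 341*((84 - 1*(-83)) + (-70 + 155)/(-21 - 137)) = 3 + 341*((84 + 83) + 85/(-158)) = 3 + 341*(167 + 85*(-1/158)) = 3 + 341*(167 - 85/158) = 3 + 341*(26301/158) = 3 + 8968641/158 = 8969115/158 ≈ 56767.)
470037/h + m/J = 470037/391647 + (4*I*√16969)/(8969115/158) = 470037*(1/391647) + (4*I*√16969)*(158/8969115) = 156679/130549 + 632*I*√16969/8969115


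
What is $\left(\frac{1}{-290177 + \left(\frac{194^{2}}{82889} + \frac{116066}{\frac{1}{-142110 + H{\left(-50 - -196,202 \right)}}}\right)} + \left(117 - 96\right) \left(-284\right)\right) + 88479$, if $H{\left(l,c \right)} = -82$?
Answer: $\frac{112880161086907666486}{1367995650329125} \approx 82515.0$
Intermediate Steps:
$\left(\frac{1}{-290177 + \left(\frac{194^{2}}{82889} + \frac{116066}{\frac{1}{-142110 + H{\left(-50 - -196,202 \right)}}}\right)} + \left(117 - 96\right) \left(-284\right)\right) + 88479 = \left(\frac{1}{-290177 + \left(\frac{194^{2}}{82889} + \frac{116066}{\frac{1}{-142110 - 82}}\right)} + \left(117 - 96\right) \left(-284\right)\right) + 88479 = \left(\frac{1}{-290177 + \left(37636 \cdot \frac{1}{82889} + \frac{116066}{\frac{1}{-142192}}\right)} + 21 \left(-284\right)\right) + 88479 = \left(\frac{1}{-290177 + \left(\frac{37636}{82889} + \frac{116066}{- \frac{1}{142192}}\right)} - 5964\right) + 88479 = \left(\frac{1}{-290177 + \left(\frac{37636}{82889} + 116066 \left(-142192\right)\right)} - 5964\right) + 88479 = \left(\frac{1}{-290177 + \left(\frac{37636}{82889} - 16503656672\right)} - 5964\right) + 88479 = \left(\frac{1}{-290177 - \frac{1367971597847772}{82889}} - 5964\right) + 88479 = \left(\frac{1}{- \frac{1367995650329125}{82889}} - 5964\right) + 88479 = \left(- \frac{82889}{1367995650329125} - 5964\right) + 88479 = - \frac{8158726058562984389}{1367995650329125} + 88479 = \frac{112880161086907666486}{1367995650329125}$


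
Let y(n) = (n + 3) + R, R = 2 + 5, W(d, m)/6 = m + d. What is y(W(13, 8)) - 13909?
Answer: -13773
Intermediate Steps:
W(d, m) = 6*d + 6*m (W(d, m) = 6*(m + d) = 6*(d + m) = 6*d + 6*m)
R = 7
y(n) = 10 + n (y(n) = (n + 3) + 7 = (3 + n) + 7 = 10 + n)
y(W(13, 8)) - 13909 = (10 + (6*13 + 6*8)) - 13909 = (10 + (78 + 48)) - 13909 = (10 + 126) - 13909 = 136 - 13909 = -13773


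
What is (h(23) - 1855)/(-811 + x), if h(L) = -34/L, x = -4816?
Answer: 129/391 ≈ 0.32992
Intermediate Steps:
(h(23) - 1855)/(-811 + x) = (-34/23 - 1855)/(-811 - 4816) = (-34*1/23 - 1855)/(-5627) = (-34/23 - 1855)*(-1/5627) = -42699/23*(-1/5627) = 129/391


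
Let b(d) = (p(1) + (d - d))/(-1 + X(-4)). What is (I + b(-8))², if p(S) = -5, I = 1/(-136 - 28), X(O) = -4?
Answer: 26569/26896 ≈ 0.98784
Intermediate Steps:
I = -1/164 (I = 1/(-164) = -1/164 ≈ -0.0060976)
b(d) = 1 (b(d) = (-5 + (d - d))/(-1 - 4) = (-5 + 0)/(-5) = -⅕*(-5) = 1)
(I + b(-8))² = (-1/164 + 1)² = (163/164)² = 26569/26896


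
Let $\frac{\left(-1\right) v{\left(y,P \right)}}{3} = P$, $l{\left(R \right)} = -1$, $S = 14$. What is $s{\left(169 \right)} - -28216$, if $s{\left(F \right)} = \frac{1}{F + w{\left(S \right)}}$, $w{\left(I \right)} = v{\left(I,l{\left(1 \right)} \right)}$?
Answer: $\frac{4853153}{172} \approx 28216.0$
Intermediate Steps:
$v{\left(y,P \right)} = - 3 P$
$w{\left(I \right)} = 3$ ($w{\left(I \right)} = \left(-3\right) \left(-1\right) = 3$)
$s{\left(F \right)} = \frac{1}{3 + F}$ ($s{\left(F \right)} = \frac{1}{F + 3} = \frac{1}{3 + F}$)
$s{\left(169 \right)} - -28216 = \frac{1}{3 + 169} - -28216 = \frac{1}{172} + 28216 = \frac{4853153}{172}$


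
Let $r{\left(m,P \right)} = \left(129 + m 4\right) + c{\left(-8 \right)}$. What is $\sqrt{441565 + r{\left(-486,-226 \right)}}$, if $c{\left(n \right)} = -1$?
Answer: $9 \sqrt{5429} \approx 663.14$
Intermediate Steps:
$r{\left(m,P \right)} = 128 + 4 m$ ($r{\left(m,P \right)} = \left(129 + m 4\right) - 1 = \left(129 + 4 m\right) - 1 = 128 + 4 m$)
$\sqrt{441565 + r{\left(-486,-226 \right)}} = \sqrt{441565 + \left(128 + 4 \left(-486\right)\right)} = \sqrt{441565 + \left(128 - 1944\right)} = \sqrt{441565 - 1816} = \sqrt{439749} = 9 \sqrt{5429}$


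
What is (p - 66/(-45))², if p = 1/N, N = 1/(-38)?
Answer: 300304/225 ≈ 1334.7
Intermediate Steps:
N = -1/38 ≈ -0.026316
p = -38 (p = 1/(-1/38) = -38)
(p - 66/(-45))² = (-38 - 66/(-45))² = (-38 - 66*(-1/45))² = (-38 + 22/15)² = (-548/15)² = 300304/225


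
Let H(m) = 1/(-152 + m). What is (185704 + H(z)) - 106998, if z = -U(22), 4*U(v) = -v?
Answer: 23060856/293 ≈ 78706.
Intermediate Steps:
U(v) = -v/4 (U(v) = (-v)/4 = -v/4)
z = 11/2 (z = -(-1)*22/4 = -1*(-11/2) = 11/2 ≈ 5.5000)
(185704 + H(z)) - 106998 = (185704 + 1/(-152 + 11/2)) - 106998 = (185704 + 1/(-293/2)) - 106998 = (185704 - 2/293) - 106998 = 54411270/293 - 106998 = 23060856/293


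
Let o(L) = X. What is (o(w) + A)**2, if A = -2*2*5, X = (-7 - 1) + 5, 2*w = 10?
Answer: 529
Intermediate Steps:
w = 5 (w = (1/2)*10 = 5)
X = -3 (X = -8 + 5 = -3)
o(L) = -3
A = -20 (A = -4*5 = -20)
(o(w) + A)**2 = (-3 - 20)**2 = (-23)**2 = 529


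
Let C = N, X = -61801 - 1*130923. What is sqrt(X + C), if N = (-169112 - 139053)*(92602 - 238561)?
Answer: sqrt(44979262511) ≈ 2.1208e+5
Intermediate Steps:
X = -192724 (X = -61801 - 130923 = -192724)
N = 44979455235 (N = -308165*(-145959) = 44979455235)
C = 44979455235
sqrt(X + C) = sqrt(-192724 + 44979455235) = sqrt(44979262511)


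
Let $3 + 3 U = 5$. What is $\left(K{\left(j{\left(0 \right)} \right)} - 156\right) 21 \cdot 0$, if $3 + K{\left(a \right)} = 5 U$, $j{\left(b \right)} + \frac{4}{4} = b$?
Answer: $0$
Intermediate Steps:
$U = \frac{2}{3}$ ($U = -1 + \frac{1}{3} \cdot 5 = -1 + \frac{5}{3} = \frac{2}{3} \approx 0.66667$)
$j{\left(b \right)} = -1 + b$
$K{\left(a \right)} = \frac{1}{3}$ ($K{\left(a \right)} = -3 + 5 \cdot \frac{2}{3} = -3 + \frac{10}{3} = \frac{1}{3}$)
$\left(K{\left(j{\left(0 \right)} \right)} - 156\right) 21 \cdot 0 = \left(\frac{1}{3} - 156\right) 21 \cdot 0 = \left(- \frac{467}{3}\right) 0 = 0$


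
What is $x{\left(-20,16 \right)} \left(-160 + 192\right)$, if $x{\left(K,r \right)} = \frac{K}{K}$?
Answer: $32$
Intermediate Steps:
$x{\left(K,r \right)} = 1$
$x{\left(-20,16 \right)} \left(-160 + 192\right) = 1 \left(-160 + 192\right) = 1 \cdot 32 = 32$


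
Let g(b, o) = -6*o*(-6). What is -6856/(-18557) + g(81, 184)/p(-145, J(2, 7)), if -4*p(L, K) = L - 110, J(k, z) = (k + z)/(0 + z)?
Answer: 164478184/1577345 ≈ 104.28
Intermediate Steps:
J(k, z) = (k + z)/z
p(L, K) = 55/2 - L/4 (p(L, K) = -(L - 110)/4 = -(-110 + L)/4 = 55/2 - L/4)
g(b, o) = 36*o
-6856/(-18557) + g(81, 184)/p(-145, J(2, 7)) = -6856/(-18557) + (36*184)/(55/2 - ¼*(-145)) = -6856*(-1/18557) + 6624/(55/2 + 145/4) = 6856/18557 + 6624/(255/4) = 6856/18557 + 6624*(4/255) = 6856/18557 + 8832/85 = 164478184/1577345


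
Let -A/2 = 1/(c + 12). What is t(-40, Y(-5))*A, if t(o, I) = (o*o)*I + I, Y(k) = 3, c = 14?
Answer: -4803/13 ≈ -369.46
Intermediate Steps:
t(o, I) = I + I*o² (t(o, I) = o²*I + I = I*o² + I = I + I*o²)
A = -1/13 (A = -2/(14 + 12) = -2/26 = -2*1/26 = -1/13 ≈ -0.076923)
t(-40, Y(-5))*A = (3*(1 + (-40)²))*(-1/13) = (3*(1 + 1600))*(-1/13) = (3*1601)*(-1/13) = 4803*(-1/13) = -4803/13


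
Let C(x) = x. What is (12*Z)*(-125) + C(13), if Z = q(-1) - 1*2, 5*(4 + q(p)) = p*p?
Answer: 8713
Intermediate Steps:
q(p) = -4 + p²/5 (q(p) = -4 + (p*p)/5 = -4 + p²/5)
Z = -29/5 (Z = (-4 + (⅕)*(-1)²) - 1*2 = (-4 + (⅕)*1) - 2 = (-4 + ⅕) - 2 = -19/5 - 2 = -29/5 ≈ -5.8000)
(12*Z)*(-125) + C(13) = (12*(-29/5))*(-125) + 13 = -348/5*(-125) + 13 = 8700 + 13 = 8713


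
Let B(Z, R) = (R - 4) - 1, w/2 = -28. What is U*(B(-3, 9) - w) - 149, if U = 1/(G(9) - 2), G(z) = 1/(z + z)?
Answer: -1259/7 ≈ -179.86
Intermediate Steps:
G(z) = 1/(2*z)
w = -56 (w = 2*(-28) = -56)
B(Z, R) = -5 + R (B(Z, R) = (-4 + R) - 1 = -5 + R)
U = -18/35 (U = 1/((½)/9 - 2) = 1/((½)*(⅑) - 2) = 1/(1/18 - 2) = 1/(-35/18) = -18/35 ≈ -0.51429)
U*(B(-3, 9) - w) - 149 = -18*((-5 + 9) - 1*(-56))/35 - 149 = -18*(4 + 56)/35 - 149 = -18/35*60 - 149 = -216/7 - 149 = -1259/7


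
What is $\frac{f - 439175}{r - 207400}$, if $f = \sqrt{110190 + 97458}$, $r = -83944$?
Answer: $\frac{439175}{291344} - \frac{3 \sqrt{1442}}{72836} \approx 1.5058$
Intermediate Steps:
$f = 12 \sqrt{1442}$ ($f = \sqrt{207648} = 12 \sqrt{1442} \approx 455.68$)
$\frac{f - 439175}{r - 207400} = \frac{12 \sqrt{1442} - 439175}{-83944 - 207400} = \frac{-439175 + 12 \sqrt{1442}}{-291344} = \left(-439175 + 12 \sqrt{1442}\right) \left(- \frac{1}{291344}\right) = \frac{439175}{291344} - \frac{3 \sqrt{1442}}{72836}$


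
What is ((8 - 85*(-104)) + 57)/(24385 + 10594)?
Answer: 8905/34979 ≈ 0.25458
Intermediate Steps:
((8 - 85*(-104)) + 57)/(24385 + 10594) = ((8 + 8840) + 57)/34979 = (8848 + 57)*(1/34979) = 8905*(1/34979) = 8905/34979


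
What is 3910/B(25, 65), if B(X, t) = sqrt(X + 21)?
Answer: 85*sqrt(46) ≈ 576.50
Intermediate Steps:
B(X, t) = sqrt(21 + X)
3910/B(25, 65) = 3910/(sqrt(21 + 25)) = 3910/(sqrt(46)) = 3910*(sqrt(46)/46) = 85*sqrt(46)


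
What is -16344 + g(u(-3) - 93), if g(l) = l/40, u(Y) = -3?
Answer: -81732/5 ≈ -16346.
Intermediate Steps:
g(l) = l/40 (g(l) = l*(1/40) = l/40)
-16344 + g(u(-3) - 93) = -16344 + (-3 - 93)/40 = -16344 + (1/40)*(-96) = -16344 - 12/5 = -81732/5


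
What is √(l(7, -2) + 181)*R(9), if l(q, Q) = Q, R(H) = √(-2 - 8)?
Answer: I*√1790 ≈ 42.308*I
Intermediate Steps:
R(H) = I*√10 (R(H) = √(-10) = I*√10)
√(l(7, -2) + 181)*R(9) = √(-2 + 181)*(I*√10) = √179*(I*√10) = I*√1790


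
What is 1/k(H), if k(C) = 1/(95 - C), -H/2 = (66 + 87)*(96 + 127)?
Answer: 68333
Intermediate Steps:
H = -68238 (H = -2*(66 + 87)*(96 + 127) = -306*223 = -2*34119 = -68238)
1/k(H) = 1/(-1/(-95 - 68238)) = 1/(-1/(-68333)) = 1/(-1*(-1/68333)) = 1/(1/68333) = 68333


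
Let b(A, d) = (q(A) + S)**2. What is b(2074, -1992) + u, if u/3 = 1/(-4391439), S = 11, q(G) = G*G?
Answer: 27084625140144527396/1463813 ≈ 1.8503e+13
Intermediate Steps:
q(G) = G**2
b(A, d) = (11 + A**2)**2 (b(A, d) = (A**2 + 11)**2 = (11 + A**2)**2)
u = -1/1463813 (u = 3/(-4391439) = 3*(-1/4391439) = -1/1463813 ≈ -6.8315e-7)
b(2074, -1992) + u = (11 + 2074**2)**2 - 1/1463813 = (11 + 4301476)**2 - 1/1463813 = 4301487**2 - 1/1463813 = 18502790411169 - 1/1463813 = 27084625140144527396/1463813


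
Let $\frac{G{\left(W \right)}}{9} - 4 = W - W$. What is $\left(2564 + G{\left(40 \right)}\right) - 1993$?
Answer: $607$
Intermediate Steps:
$G{\left(W \right)} = 36$ ($G{\left(W \right)} = 36 + 9 \left(W - W\right) = 36 + 9 \cdot 0 = 36 + 0 = 36$)
$\left(2564 + G{\left(40 \right)}\right) - 1993 = \left(2564 + 36\right) - 1993 = 2600 - 1993 = 607$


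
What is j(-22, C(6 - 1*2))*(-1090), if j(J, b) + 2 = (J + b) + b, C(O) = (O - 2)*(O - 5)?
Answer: 30520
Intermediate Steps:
C(O) = (-5 + O)*(-2 + O) (C(O) = (-2 + O)*(-5 + O) = (-5 + O)*(-2 + O))
j(J, b) = -2 + J + 2*b (j(J, b) = -2 + ((J + b) + b) = -2 + (J + 2*b) = -2 + J + 2*b)
j(-22, C(6 - 1*2))*(-1090) = (-2 - 22 + 2*(10 + (6 - 1*2)² - 7*(6 - 1*2)))*(-1090) = (-2 - 22 + 2*(10 + (6 - 2)² - 7*(6 - 2)))*(-1090) = (-2 - 22 + 2*(10 + 4² - 7*4))*(-1090) = (-2 - 22 + 2*(10 + 16 - 28))*(-1090) = (-2 - 22 + 2*(-2))*(-1090) = (-2 - 22 - 4)*(-1090) = -28*(-1090) = 30520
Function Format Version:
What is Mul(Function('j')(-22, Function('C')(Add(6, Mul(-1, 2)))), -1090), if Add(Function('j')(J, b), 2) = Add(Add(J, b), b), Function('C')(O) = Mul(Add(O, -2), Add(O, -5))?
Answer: 30520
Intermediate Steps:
Function('C')(O) = Mul(Add(-5, O), Add(-2, O)) (Function('C')(O) = Mul(Add(-2, O), Add(-5, O)) = Mul(Add(-5, O), Add(-2, O)))
Function('j')(J, b) = Add(-2, J, Mul(2, b)) (Function('j')(J, b) = Add(-2, Add(Add(J, b), b)) = Add(-2, Add(J, Mul(2, b))) = Add(-2, J, Mul(2, b)))
Mul(Function('j')(-22, Function('C')(Add(6, Mul(-1, 2)))), -1090) = Mul(Add(-2, -22, Mul(2, Add(10, Pow(Add(6, Mul(-1, 2)), 2), Mul(-7, Add(6, Mul(-1, 2)))))), -1090) = Mul(Add(-2, -22, Mul(2, Add(10, Pow(Add(6, -2), 2), Mul(-7, Add(6, -2))))), -1090) = Mul(Add(-2, -22, Mul(2, Add(10, Pow(4, 2), Mul(-7, 4)))), -1090) = Mul(Add(-2, -22, Mul(2, Add(10, 16, -28))), -1090) = Mul(Add(-2, -22, Mul(2, -2)), -1090) = Mul(Add(-2, -22, -4), -1090) = Mul(-28, -1090) = 30520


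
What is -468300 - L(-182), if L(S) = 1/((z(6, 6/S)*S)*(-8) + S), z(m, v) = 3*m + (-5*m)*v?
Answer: -12862327801/27466 ≈ -4.6830e+5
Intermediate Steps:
z(m, v) = 3*m - 5*m*v
L(S) = 1/(S - 8*S*(18 - 180/S)) (L(S) = 1/(((6*(3 - 30/S))*S)*(-8) + S) = 1/(((18 - 180/S)*S)*(-8) + S) = 1/((S*(18 - 180/S))*(-8) + S) = 1/(-8*S*(18 - 180/S) + S) = 1/(S - 8*S*(18 - 180/S)))
-468300 - L(-182) = -468300 - (-1)/(-1440 + 143*(-182)) = -468300 - (-1)/(-1440 - 26026) = -468300 - (-1)/(-27466) = -468300 - (-1)*(-1)/27466 = -468300 - 1*1/27466 = -468300 - 1/27466 = -12862327801/27466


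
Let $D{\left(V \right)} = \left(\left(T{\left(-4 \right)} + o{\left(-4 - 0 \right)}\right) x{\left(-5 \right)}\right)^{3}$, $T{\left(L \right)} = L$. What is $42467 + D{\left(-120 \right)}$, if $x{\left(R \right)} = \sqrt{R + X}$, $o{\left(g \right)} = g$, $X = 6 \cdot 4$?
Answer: $42467 - 9728 \sqrt{19} \approx 63.631$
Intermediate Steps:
$X = 24$
$x{\left(R \right)} = \sqrt{24 + R}$ ($x{\left(R \right)} = \sqrt{R + 24} = \sqrt{24 + R}$)
$D{\left(V \right)} = - 9728 \sqrt{19}$ ($D{\left(V \right)} = \left(\left(-4 - 4\right) \sqrt{24 - 5}\right)^{3} = \left(\left(-4 + \left(-4 + 0\right)\right) \sqrt{19}\right)^{3} = \left(\left(-4 - 4\right) \sqrt{19}\right)^{3} = \left(- 8 \sqrt{19}\right)^{3} = - 9728 \sqrt{19}$)
$42467 + D{\left(-120 \right)} = 42467 - 9728 \sqrt{19}$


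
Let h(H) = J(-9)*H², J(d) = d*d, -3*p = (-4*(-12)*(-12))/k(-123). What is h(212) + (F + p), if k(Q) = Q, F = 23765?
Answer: 150233325/41 ≈ 3.6642e+6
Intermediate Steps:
p = -64/41 (p = --4*(-12)*(-12)/(3*(-123)) = -48*(-12)*(-1)/(3*123) = -(-192)*(-1)/123 = -⅓*192/41 = -64/41 ≈ -1.5610)
J(d) = d²
h(H) = 81*H² (h(H) = (-9)²*H² = 81*H²)
h(212) + (F + p) = 81*212² + (23765 - 64/41) = 81*44944 + 974301/41 = 3640464 + 974301/41 = 150233325/41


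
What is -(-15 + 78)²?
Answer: -3969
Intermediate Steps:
-(-15 + 78)² = -1*63² = -1*3969 = -3969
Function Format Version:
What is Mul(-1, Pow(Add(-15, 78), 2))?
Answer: -3969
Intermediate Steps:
Mul(-1, Pow(Add(-15, 78), 2)) = Mul(-1, Pow(63, 2)) = Mul(-1, 3969) = -3969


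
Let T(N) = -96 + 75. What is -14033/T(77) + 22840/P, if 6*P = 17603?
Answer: 249900739/369663 ≈ 676.02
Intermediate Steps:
P = 17603/6 (P = (1/6)*17603 = 17603/6 ≈ 2933.8)
T(N) = -21
-14033/T(77) + 22840/P = -14033/(-21) + 22840/(17603/6) = -14033*(-1/21) + 22840*(6/17603) = 14033/21 + 137040/17603 = 249900739/369663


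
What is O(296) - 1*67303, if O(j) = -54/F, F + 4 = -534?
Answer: -18104480/269 ≈ -67303.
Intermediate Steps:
F = -538 (F = -4 - 534 = -538)
O(j) = 27/269 (O(j) = -54/(-538) = -54*(-1/538) = 27/269)
O(296) - 1*67303 = 27/269 - 1*67303 = 27/269 - 67303 = -18104480/269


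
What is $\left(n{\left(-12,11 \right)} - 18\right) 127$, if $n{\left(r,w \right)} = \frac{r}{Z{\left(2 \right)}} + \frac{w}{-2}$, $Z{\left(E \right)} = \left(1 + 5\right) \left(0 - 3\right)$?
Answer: $- \frac{17399}{6} \approx -2899.8$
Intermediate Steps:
$Z{\left(E \right)} = -18$ ($Z{\left(E \right)} = 6 \left(-3\right) = -18$)
$n{\left(r,w \right)} = - \frac{w}{2} - \frac{r}{18}$ ($n{\left(r,w \right)} = \frac{r}{-18} + \frac{w}{-2} = r \left(- \frac{1}{18}\right) + w \left(- \frac{1}{2}\right) = - \frac{r}{18} - \frac{w}{2} = - \frac{w}{2} - \frac{r}{18}$)
$\left(n{\left(-12,11 \right)} - 18\right) 127 = \left(\left(\left(- \frac{1}{2}\right) 11 - - \frac{2}{3}\right) - 18\right) 127 = \left(\left(- \frac{11}{2} + \frac{2}{3}\right) - 18\right) 127 = \left(- \frac{29}{6} - 18\right) 127 = \left(- \frac{137}{6}\right) 127 = - \frac{17399}{6}$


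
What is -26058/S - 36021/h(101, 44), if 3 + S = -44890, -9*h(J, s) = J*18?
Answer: 1622354469/9068386 ≈ 178.90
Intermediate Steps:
h(J, s) = -2*J (h(J, s) = -J*18/9 = -2*J)
S = -44893 (S = -3 - 44890 = -44893)
-26058/S - 36021/h(101, 44) = -26058/(-44893) - 36021/((-2*101)) = -26058*(-1/44893) - 36021/(-202) = 26058/44893 - 36021*(-1/202) = 26058/44893 + 36021/202 = 1622354469/9068386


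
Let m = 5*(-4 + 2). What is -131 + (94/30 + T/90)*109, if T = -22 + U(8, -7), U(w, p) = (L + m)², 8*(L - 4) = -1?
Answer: 440303/1920 ≈ 229.32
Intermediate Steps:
L = 31/8 (L = 4 + (⅛)*(-1) = 4 - ⅛ = 31/8 ≈ 3.8750)
m = -10 (m = 5*(-2) = -10)
U(w, p) = 2401/64 (U(w, p) = (31/8 - 10)² = (-49/8)² = 2401/64)
T = 993/64 (T = -22 + 2401/64 = 993/64 ≈ 15.516)
-131 + (94/30 + T/90)*109 = -131 + (94/30 + (993/64)/90)*109 = -131 + (94*(1/30) + (993/64)*(1/90))*109 = -131 + (47/15 + 331/1920)*109 = -131 + (6347/1920)*109 = -131 + 691823/1920 = 440303/1920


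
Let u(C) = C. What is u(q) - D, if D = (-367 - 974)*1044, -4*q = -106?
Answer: 2800061/2 ≈ 1.4000e+6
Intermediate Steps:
q = 53/2 (q = -¼*(-106) = 53/2 ≈ 26.500)
D = -1400004 (D = -1341*1044 = -1400004)
u(q) - D = 53/2 - 1*(-1400004) = 53/2 + 1400004 = 2800061/2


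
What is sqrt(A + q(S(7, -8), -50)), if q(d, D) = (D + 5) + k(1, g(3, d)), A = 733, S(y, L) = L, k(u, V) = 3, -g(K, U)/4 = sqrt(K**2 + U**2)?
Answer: sqrt(691) ≈ 26.287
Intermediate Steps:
g(K, U) = -4*sqrt(K**2 + U**2)
q(d, D) = 8 + D (q(d, D) = (D + 5) + 3 = (5 + D) + 3 = 8 + D)
sqrt(A + q(S(7, -8), -50)) = sqrt(733 + (8 - 50)) = sqrt(733 - 42) = sqrt(691)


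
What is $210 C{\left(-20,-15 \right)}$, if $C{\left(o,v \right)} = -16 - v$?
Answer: $-210$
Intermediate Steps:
$210 C{\left(-20,-15 \right)} = 210 \left(-16 - -15\right) = 210 \left(-16 + 15\right) = 210 \left(-1\right) = -210$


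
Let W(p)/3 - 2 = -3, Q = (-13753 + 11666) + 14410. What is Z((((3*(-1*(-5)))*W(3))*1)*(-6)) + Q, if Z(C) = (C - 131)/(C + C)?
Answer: 6654559/540 ≈ 12323.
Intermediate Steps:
Q = 12323 (Q = -2087 + 14410 = 12323)
W(p) = -3 (W(p) = 6 + 3*(-3) = 6 - 9 = -3)
Z(C) = (-131 + C)/(2*C) (Z(C) = (-131 + C)/((2*C)) = (-131 + C)*(1/(2*C)) = (-131 + C)/(2*C))
Z((((3*(-1*(-5)))*W(3))*1)*(-6)) + Q = (-131 + (((3*(-1*(-5)))*(-3))*1)*(-6))/(2*(((((3*(-1*(-5)))*(-3))*1)*(-6)))) + 12323 = (-131 + (((3*5)*(-3))*1)*(-6))/(2*(((((3*5)*(-3))*1)*(-6)))) + 12323 = (-131 + ((15*(-3))*1)*(-6))/(2*((((15*(-3))*1)*(-6)))) + 12323 = (-131 - 45*1*(-6))/(2*((-45*1*(-6)))) + 12323 = (-131 - 45*(-6))/(2*((-45*(-6)))) + 12323 = (½)*(-131 + 270)/270 + 12323 = (½)*(1/270)*139 + 12323 = 139/540 + 12323 = 6654559/540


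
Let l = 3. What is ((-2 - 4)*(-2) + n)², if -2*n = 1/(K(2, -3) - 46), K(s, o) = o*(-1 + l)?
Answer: 1560001/10816 ≈ 144.23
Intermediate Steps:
K(s, o) = 2*o (K(s, o) = o*(-1 + 3) = o*2 = 2*o)
n = 1/104 (n = -1/(2*(2*(-3) - 46)) = -1/(2*(-6 - 46)) = -½/(-52) = -½*(-1/52) = 1/104 ≈ 0.0096154)
((-2 - 4)*(-2) + n)² = ((-2 - 4)*(-2) + 1/104)² = (-6*(-2) + 1/104)² = (12 + 1/104)² = (1249/104)² = 1560001/10816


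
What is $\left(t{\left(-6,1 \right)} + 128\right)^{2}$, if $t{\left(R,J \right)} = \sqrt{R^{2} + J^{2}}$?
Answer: $\left(128 + \sqrt{37}\right)^{2} \approx 17978.0$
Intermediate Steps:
$t{\left(R,J \right)} = \sqrt{J^{2} + R^{2}}$
$\left(t{\left(-6,1 \right)} + 128\right)^{2} = \left(\sqrt{1^{2} + \left(-6\right)^{2}} + 128\right)^{2} = \left(\sqrt{1 + 36} + 128\right)^{2} = \left(\sqrt{37} + 128\right)^{2} = \left(128 + \sqrt{37}\right)^{2}$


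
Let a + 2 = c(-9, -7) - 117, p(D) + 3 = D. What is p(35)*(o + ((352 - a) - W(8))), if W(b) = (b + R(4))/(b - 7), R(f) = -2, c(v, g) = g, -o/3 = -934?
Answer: 104768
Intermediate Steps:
o = 2802 (o = -3*(-934) = 2802)
p(D) = -3 + D
a = -126 (a = -2 + (-7 - 117) = -2 - 124 = -126)
W(b) = (-2 + b)/(-7 + b) (W(b) = (b - 2)/(b - 7) = (-2 + b)/(-7 + b))
p(35)*(o + ((352 - a) - W(8))) = (-3 + 35)*(2802 + ((352 - 1*(-126)) - (-2 + 8)/(-7 + 8))) = 32*(2802 + ((352 + 126) - 6/1)) = 32*(2802 + (478 - 6)) = 32*(2802 + 472) = 32*3274 = 104768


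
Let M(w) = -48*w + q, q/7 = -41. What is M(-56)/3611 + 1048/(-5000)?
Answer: 1027584/2256875 ≈ 0.45531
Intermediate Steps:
q = -287 (q = 7*(-41) = -287)
M(w) = -287 - 48*w (M(w) = -48*w - 287 = -287 - 48*w)
M(-56)/3611 + 1048/(-5000) = (-287 - 48*(-56))/3611 + 1048/(-5000) = (-287 + 2688)*(1/3611) + 1048*(-1/5000) = 2401*(1/3611) - 131/625 = 2401/3611 - 131/625 = 1027584/2256875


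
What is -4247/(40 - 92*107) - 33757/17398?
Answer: -128532161/85284996 ≈ -1.5071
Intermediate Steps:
-4247/(40 - 92*107) - 33757/17398 = -4247/(40 - 9844) - 33757*1/17398 = -4247/(-9804) - 33757/17398 = -4247*(-1/9804) - 33757/17398 = 4247/9804 - 33757/17398 = -128532161/85284996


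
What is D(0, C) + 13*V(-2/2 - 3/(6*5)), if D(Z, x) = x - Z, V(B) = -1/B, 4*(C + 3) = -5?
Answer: 333/44 ≈ 7.5682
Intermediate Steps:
C = -17/4 (C = -3 + (¼)*(-5) = -3 - 5/4 = -17/4 ≈ -4.2500)
D(0, C) + 13*V(-2/2 - 3/(6*5)) = (-17/4 - 1*0) + 13*(-1/(-2/2 - 3/(6*5))) = (-17/4 + 0) + 13*(-1/(-2*½ - 3/30)) = -17/4 + 13*(-1/(-1 - 3*1/30)) = -17/4 + 13*(-1/(-1 - ⅒)) = -17/4 + 13*(-1/(-11/10)) = -17/4 + 13*(-1*(-10/11)) = -17/4 + 13*(10/11) = -17/4 + 130/11 = 333/44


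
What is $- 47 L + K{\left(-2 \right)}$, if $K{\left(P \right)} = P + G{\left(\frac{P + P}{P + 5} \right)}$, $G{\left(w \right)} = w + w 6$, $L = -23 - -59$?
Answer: $- \frac{5110}{3} \approx -1703.3$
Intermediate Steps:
$L = 36$ ($L = -23 + 59 = 36$)
$G{\left(w \right)} = 7 w$ ($G{\left(w \right)} = w + 6 w = 7 w$)
$K{\left(P \right)} = P + \frac{14 P}{5 + P}$ ($K{\left(P \right)} = P + 7 \frac{P + P}{P + 5} = P + 7 \frac{2 P}{5 + P} = P + \frac{14 P}{5 + P}$)
$- 47 L + K{\left(-2 \right)} = \left(-47\right) 36 - \frac{2 \left(19 - 2\right)}{5 - 2} = -1692 - 2 \cdot \frac{1}{3} \cdot 17 = -1692 - \frac{2}{3} \cdot 17 = -1692 - \frac{34}{3} = - \frac{5110}{3}$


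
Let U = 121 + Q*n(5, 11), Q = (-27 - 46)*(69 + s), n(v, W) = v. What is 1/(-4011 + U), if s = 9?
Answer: -1/32360 ≈ -3.0902e-5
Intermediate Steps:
Q = -5694 (Q = (-27 - 46)*(69 + 9) = -73*78 = -5694)
U = -28349 (U = 121 - 5694*5 = 121 - 28470 = -28349)
1/(-4011 + U) = 1/(-4011 - 28349) = 1/(-32360) = -1/32360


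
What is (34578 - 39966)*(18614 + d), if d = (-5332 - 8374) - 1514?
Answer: -18286872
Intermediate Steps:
d = -15220 (d = -13706 - 1514 = -15220)
(34578 - 39966)*(18614 + d) = (34578 - 39966)*(18614 - 15220) = -5388*3394 = -18286872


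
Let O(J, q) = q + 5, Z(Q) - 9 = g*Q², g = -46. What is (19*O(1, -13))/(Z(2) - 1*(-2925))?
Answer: -76/1375 ≈ -0.055273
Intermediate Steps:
Z(Q) = 9 - 46*Q²
O(J, q) = 5 + q
(19*O(1, -13))/(Z(2) - 1*(-2925)) = (19*(5 - 13))/((9 - 46*2²) - 1*(-2925)) = (19*(-8))/((9 - 46*4) + 2925) = -152/((9 - 184) + 2925) = -152/(-175 + 2925) = -152/2750 = -152*1/2750 = -76/1375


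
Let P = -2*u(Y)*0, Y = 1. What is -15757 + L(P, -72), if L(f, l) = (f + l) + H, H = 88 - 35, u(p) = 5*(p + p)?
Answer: -15776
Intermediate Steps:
u(p) = 10*p (u(p) = 5*(2*p) = 10*p)
P = 0 (P = -20*0 = 0)
H = 53
L(f, l) = 53 + f + l (L(f, l) = (f + l) + 53 = 53 + f + l)
-15757 + L(P, -72) = -15757 + (53 + 0 - 72) = -15757 - 19 = -15776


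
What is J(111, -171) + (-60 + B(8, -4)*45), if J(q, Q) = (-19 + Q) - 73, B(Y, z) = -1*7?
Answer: -638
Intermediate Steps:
B(Y, z) = -7
J(q, Q) = -92 + Q
J(111, -171) + (-60 + B(8, -4)*45) = (-92 - 171) + (-60 - 7*45) = -263 + (-60 - 315) = -263 - 375 = -638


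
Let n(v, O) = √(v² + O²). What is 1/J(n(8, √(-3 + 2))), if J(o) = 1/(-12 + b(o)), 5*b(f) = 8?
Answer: -52/5 ≈ -10.400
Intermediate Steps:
b(f) = 8/5 (b(f) = (⅕)*8 = 8/5)
n(v, O) = √(O² + v²)
J(o) = -5/52 (J(o) = 1/(-12 + 8/5) = 1/(-52/5) = -5/52)
1/J(n(8, √(-3 + 2))) = 1/(-5/52) = -52/5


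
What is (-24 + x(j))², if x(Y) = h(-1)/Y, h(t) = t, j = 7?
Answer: 28561/49 ≈ 582.88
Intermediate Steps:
x(Y) = -1/Y
(-24 + x(j))² = (-24 - 1/7)² = (-24 - 1*⅐)² = (-24 - ⅐)² = (-169/7)² = 28561/49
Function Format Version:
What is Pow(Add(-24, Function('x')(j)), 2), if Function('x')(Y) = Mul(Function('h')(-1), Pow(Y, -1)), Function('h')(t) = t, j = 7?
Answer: Rational(28561, 49) ≈ 582.88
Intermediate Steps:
Function('x')(Y) = Mul(-1, Pow(Y, -1))
Pow(Add(-24, Function('x')(j)), 2) = Pow(Add(-24, Mul(-1, Pow(7, -1))), 2) = Pow(Add(-24, Mul(-1, Rational(1, 7))), 2) = Pow(Add(-24, Rational(-1, 7)), 2) = Pow(Rational(-169, 7), 2) = Rational(28561, 49)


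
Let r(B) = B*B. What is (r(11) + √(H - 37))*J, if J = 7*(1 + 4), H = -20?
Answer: 4235 + 35*I*√57 ≈ 4235.0 + 264.24*I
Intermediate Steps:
r(B) = B²
J = 35 (J = 7*5 = 35)
(r(11) + √(H - 37))*J = (11² + √(-20 - 37))*35 = (121 + √(-57))*35 = (121 + I*√57)*35 = 4235 + 35*I*√57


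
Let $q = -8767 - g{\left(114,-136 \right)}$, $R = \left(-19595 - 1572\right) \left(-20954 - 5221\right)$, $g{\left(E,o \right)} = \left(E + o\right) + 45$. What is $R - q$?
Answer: $554055015$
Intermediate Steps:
$g{\left(E,o \right)} = 45 + E + o$
$R = 554046225$ ($R = \left(-21167\right) \left(-26175\right) = 554046225$)
$q = -8790$ ($q = -8767 - \left(45 + 114 - 136\right) = -8767 - 23 = -8790$)
$R - q = 554046225 - -8790 = 554046225 + 8790 = 554055015$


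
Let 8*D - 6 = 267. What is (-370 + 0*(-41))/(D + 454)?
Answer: -592/781 ≈ -0.75800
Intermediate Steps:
D = 273/8 (D = 3/4 + (1/8)*267 = 3/4 + 267/8 = 273/8 ≈ 34.125)
(-370 + 0*(-41))/(D + 454) = (-370 + 0*(-41))/(273/8 + 454) = (-370 + 0)/(3905/8) = -370*8/3905 = -592/781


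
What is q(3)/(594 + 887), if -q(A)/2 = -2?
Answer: 4/1481 ≈ 0.0027009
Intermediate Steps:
q(A) = 4 (q(A) = -2*(-2) = 4)
q(3)/(594 + 887) = 4/(594 + 887) = 4/1481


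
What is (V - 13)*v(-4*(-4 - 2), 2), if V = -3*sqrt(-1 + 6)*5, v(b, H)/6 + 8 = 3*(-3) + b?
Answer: -546 - 630*sqrt(5) ≈ -1954.7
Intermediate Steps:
v(b, H) = -102 + 6*b (v(b, H) = -48 + 6*(3*(-3) + b) = -48 + 6*(-9 + b) = -48 + (-54 + 6*b) = -102 + 6*b)
V = -15*sqrt(5) (V = -3*sqrt(5)*5 = -15*sqrt(5) ≈ -33.541)
(V - 13)*v(-4*(-4 - 2), 2) = (-15*sqrt(5) - 13)*(-102 + 6*(-4*(-4 - 2))) = (-13 - 15*sqrt(5))*(-102 + 6*(-4*(-6))) = (-13 - 15*sqrt(5))*(-102 + 6*24) = (-13 - 15*sqrt(5))*(-102 + 144) = (-13 - 15*sqrt(5))*42 = -546 - 630*sqrt(5)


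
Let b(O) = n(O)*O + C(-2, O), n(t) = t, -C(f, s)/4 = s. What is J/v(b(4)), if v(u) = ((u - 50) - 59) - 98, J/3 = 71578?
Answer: -71578/69 ≈ -1037.4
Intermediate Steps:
C(f, s) = -4*s
b(O) = O² - 4*O (b(O) = O*O - 4*O = O² - 4*O)
J = 214734 (J = 3*71578 = 214734)
v(u) = -207 + u (v(u) = ((-50 + u) - 59) - 98 = (-109 + u) - 98 = -207 + u)
J/v(b(4)) = 214734/(-207 + 4*(-4 + 4)) = 214734/(-207 + 4*0) = 214734/(-207 + 0) = 214734/(-207) = 214734*(-1/207) = -71578/69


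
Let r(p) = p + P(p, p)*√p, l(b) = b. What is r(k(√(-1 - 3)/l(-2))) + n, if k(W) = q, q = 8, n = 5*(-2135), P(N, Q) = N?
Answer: -10667 + 16*√2 ≈ -10644.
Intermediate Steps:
n = -10675
k(W) = 8
r(p) = p + p^(3/2) (r(p) = p + p*√p = p + p^(3/2))
r(k(√(-1 - 3)/l(-2))) + n = (8 + 8^(3/2)) - 10675 = (8 + 16*√2) - 10675 = -10667 + 16*√2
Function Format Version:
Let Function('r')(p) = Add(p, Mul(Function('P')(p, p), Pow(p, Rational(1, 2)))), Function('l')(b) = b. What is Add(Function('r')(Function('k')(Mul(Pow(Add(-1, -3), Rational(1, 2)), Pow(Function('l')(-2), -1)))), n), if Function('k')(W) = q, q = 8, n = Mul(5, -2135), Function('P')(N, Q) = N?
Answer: Add(-10667, Mul(16, Pow(2, Rational(1, 2)))) ≈ -10644.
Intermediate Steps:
n = -10675
Function('k')(W) = 8
Function('r')(p) = Add(p, Pow(p, Rational(3, 2))) (Function('r')(p) = Add(p, Mul(p, Pow(p, Rational(1, 2)))) = Add(p, Pow(p, Rational(3, 2))))
Add(Function('r')(Function('k')(Mul(Pow(Add(-1, -3), Rational(1, 2)), Pow(Function('l')(-2), -1)))), n) = Add(Add(8, Pow(8, Rational(3, 2))), -10675) = Add(Add(8, Mul(16, Pow(2, Rational(1, 2)))), -10675) = Add(-10667, Mul(16, Pow(2, Rational(1, 2))))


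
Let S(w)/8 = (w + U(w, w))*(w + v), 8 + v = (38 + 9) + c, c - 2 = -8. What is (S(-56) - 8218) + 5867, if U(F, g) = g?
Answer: 18257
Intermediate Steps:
c = -6 (c = 2 - 8 = -6)
v = 33 (v = -8 + ((38 + 9) - 6) = -8 + (47 - 6) = -8 + 41 = 33)
S(w) = 16*w*(33 + w) (S(w) = 8*((w + w)*(w + 33)) = 8*((2*w)*(33 + w)) = 8*(2*w*(33 + w)) = 16*w*(33 + w))
(S(-56) - 8218) + 5867 = (16*(-56)*(33 - 56) - 8218) + 5867 = (16*(-56)*(-23) - 8218) + 5867 = (20608 - 8218) + 5867 = 12390 + 5867 = 18257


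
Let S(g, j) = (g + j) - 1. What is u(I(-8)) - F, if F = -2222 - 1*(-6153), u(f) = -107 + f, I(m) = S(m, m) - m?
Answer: -4047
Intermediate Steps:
S(g, j) = -1 + g + j
I(m) = -1 + m (I(m) = (-1 + m + m) - m = (-1 + 2*m) - m = -1 + m)
F = 3931 (F = -2222 + 6153 = 3931)
u(I(-8)) - F = (-107 + (-1 - 8)) - 1*3931 = (-107 - 9) - 3931 = -116 - 3931 = -4047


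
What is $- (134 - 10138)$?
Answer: $10004$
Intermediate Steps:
$- (134 - 10138) = \left(-1\right) \left(-10004\right) = 10004$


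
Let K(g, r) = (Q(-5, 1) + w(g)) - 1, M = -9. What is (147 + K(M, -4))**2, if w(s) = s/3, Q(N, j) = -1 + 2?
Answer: 20736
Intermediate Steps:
Q(N, j) = 1
w(s) = s/3 (w(s) = s*(1/3) = s/3)
K(g, r) = g/3 (K(g, r) = (1 + g/3) - 1 = g/3)
(147 + K(M, -4))**2 = (147 + (1/3)*(-9))**2 = (147 - 3)**2 = 144**2 = 20736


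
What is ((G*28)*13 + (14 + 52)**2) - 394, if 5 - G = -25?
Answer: 14882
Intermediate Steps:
G = 30 (G = 5 - 1*(-25) = 5 + 25 = 30)
((G*28)*13 + (14 + 52)**2) - 394 = ((30*28)*13 + (14 + 52)**2) - 394 = (840*13 + 66**2) - 394 = (10920 + 4356) - 394 = 15276 - 394 = 14882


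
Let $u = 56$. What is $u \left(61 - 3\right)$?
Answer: $3248$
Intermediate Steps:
$u \left(61 - 3\right) = 56 \left(61 - 3\right) = 56 \cdot 58 = 3248$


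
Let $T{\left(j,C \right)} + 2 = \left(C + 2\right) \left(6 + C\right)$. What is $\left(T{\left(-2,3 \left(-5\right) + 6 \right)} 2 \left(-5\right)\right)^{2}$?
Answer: $36100$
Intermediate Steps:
$T{\left(j,C \right)} = -2 + \left(2 + C\right) \left(6 + C\right)$ ($T{\left(j,C \right)} = -2 + \left(C + 2\right) \left(6 + C\right) = -2 + \left(2 + C\right) \left(6 + C\right)$)
$\left(T{\left(-2,3 \left(-5\right) + 6 \right)} 2 \left(-5\right)\right)^{2} = \left(\left(10 + \left(3 \left(-5\right) + 6\right)^{2} + 8 \left(3 \left(-5\right) + 6\right)\right) 2 \left(-5\right)\right)^{2} = \left(\left(10 + \left(-15 + 6\right)^{2} + 8 \left(-15 + 6\right)\right) 2 \left(-5\right)\right)^{2} = \left(\left(10 + \left(-9\right)^{2} + 8 \left(-9\right)\right) 2 \left(-5\right)\right)^{2} = \left(\left(10 + 81 - 72\right) 2 \left(-5\right)\right)^{2} = \left(19 \cdot 2 \left(-5\right)\right)^{2} = \left(38 \left(-5\right)\right)^{2} = \left(-190\right)^{2} = 36100$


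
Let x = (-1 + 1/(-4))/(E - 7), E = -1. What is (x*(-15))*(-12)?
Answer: 225/8 ≈ 28.125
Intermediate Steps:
x = 5/32 (x = (-1 + 1/(-4))/(-1 - 7) = (-1 - ¼)/(-8) = -5/4*(-⅛) = 5/32 ≈ 0.15625)
(x*(-15))*(-12) = ((5/32)*(-15))*(-12) = -75/32*(-12) = 225/8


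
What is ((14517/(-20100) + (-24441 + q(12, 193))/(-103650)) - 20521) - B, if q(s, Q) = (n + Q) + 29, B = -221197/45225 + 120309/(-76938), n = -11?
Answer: -6576706900483711/320579872740 ≈ -20515.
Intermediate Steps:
B = -7486476437/1159840350 (B = -221197*1/45225 + 120309*(-1/76938) = -221197/45225 - 40103/25646 = -7486476437/1159840350 ≈ -6.4548)
q(s, Q) = 18 + Q (q(s, Q) = (-11 + Q) + 29 = 18 + Q)
((14517/(-20100) + (-24441 + q(12, 193))/(-103650)) - 20521) - B = ((14517/(-20100) + (-24441 + (18 + 193))/(-103650)) - 20521) - 1*(-7486476437/1159840350) = ((14517*(-1/20100) + (-24441 + 211)*(-1/103650)) - 20521) + 7486476437/1159840350 = ((-4839/6700 - 24230*(-1/103650)) - 20521) + 7486476437/1159840350 = ((-4839/6700 + 2423/10365) - 20521) + 7486476437/1159840350 = (-6784427/13889100 - 20521) + 7486476437/1159840350 = -285025005527/13889100 + 7486476437/1159840350 = -6576706900483711/320579872740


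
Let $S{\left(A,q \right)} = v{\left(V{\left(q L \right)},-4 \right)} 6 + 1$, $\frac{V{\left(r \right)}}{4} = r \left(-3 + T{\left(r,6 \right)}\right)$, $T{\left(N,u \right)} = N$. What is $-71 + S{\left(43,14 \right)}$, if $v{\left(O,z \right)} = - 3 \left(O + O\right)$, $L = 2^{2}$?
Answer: $-427462$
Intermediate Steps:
$L = 4$
$V{\left(r \right)} = 4 r \left(-3 + r\right)$
$v{\left(O,z \right)} = - 6 O$ ($v{\left(O,z \right)} = - 3 \cdot 2 O = - 6 O$)
$S{\left(A,q \right)} = 1 - 576 q \left(-3 + 4 q\right)$ ($S{\left(A,q \right)} = - 6 \cdot 4 q 4 \left(-3 + q 4\right) 6 + 1 = - 6 \cdot 4 \cdot 4 q \left(-3 + 4 q\right) 6 + 1 = - 6 \cdot 16 q \left(-3 + 4 q\right) 6 + 1 = - 96 q \left(-3 + 4 q\right) 6 + 1 = - 576 q \left(-3 + 4 q\right) + 1 = 1 - 576 q \left(-3 + 4 q\right)$)
$-71 + S{\left(43,14 \right)} = -71 + \left(1 - 8064 \left(-3 + 4 \cdot 14\right)\right) = -71 + \left(1 - 8064 \left(-3 + 56\right)\right) = -71 + \left(1 - 8064 \cdot 53\right) = -71 + \left(1 - 427392\right) = -71 - 427391 = -427462$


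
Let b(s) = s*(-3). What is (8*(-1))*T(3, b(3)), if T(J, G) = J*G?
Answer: 216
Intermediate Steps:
b(s) = -3*s
T(J, G) = G*J
(8*(-1))*T(3, b(3)) = (8*(-1))*(-3*3*3) = -(-72)*3 = -8*(-27) = 216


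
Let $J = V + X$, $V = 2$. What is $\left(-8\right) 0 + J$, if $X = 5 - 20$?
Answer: $-13$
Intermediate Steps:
$X = -15$ ($X = 5 - 20 = -15$)
$J = -13$ ($J = 2 - 15 = -13$)
$\left(-8\right) 0 + J = \left(-8\right) 0 - 13 = 0 - 13 = -13$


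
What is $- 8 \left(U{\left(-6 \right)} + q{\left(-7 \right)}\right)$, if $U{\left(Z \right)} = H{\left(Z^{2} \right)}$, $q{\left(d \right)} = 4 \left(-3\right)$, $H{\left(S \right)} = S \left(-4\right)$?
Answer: $1248$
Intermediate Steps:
$H{\left(S \right)} = - 4 S$
$q{\left(d \right)} = -12$
$U{\left(Z \right)} = - 4 Z^{2}$
$- 8 \left(U{\left(-6 \right)} + q{\left(-7 \right)}\right) = - 8 \left(- 4 \left(-6\right)^{2} - 12\right) = - 8 \left(\left(-4\right) 36 - 12\right) = - 8 \left(-144 - 12\right) = \left(-8\right) \left(-156\right) = 1248$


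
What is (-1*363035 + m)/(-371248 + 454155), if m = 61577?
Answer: -301458/82907 ≈ -3.6361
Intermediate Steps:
(-1*363035 + m)/(-371248 + 454155) = (-1*363035 + 61577)/(-371248 + 454155) = (-363035 + 61577)/82907 = -301458*1/82907 = -301458/82907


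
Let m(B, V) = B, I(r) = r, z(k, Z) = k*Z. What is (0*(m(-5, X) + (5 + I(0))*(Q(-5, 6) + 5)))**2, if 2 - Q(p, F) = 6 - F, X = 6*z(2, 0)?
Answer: 0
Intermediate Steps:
z(k, Z) = Z*k
X = 0 (X = 6*(0*2) = 6*0 = 0)
Q(p, F) = -4 + F (Q(p, F) = 2 - (6 - F) = 2 + (-6 + F) = -4 + F)
(0*(m(-5, X) + (5 + I(0))*(Q(-5, 6) + 5)))**2 = (0*(-5 + (5 + 0)*((-4 + 6) + 5)))**2 = (0*(-5 + 5*(2 + 5)))**2 = (0*(-5 + 5*7))**2 = (0*(-5 + 35))**2 = (0*30)**2 = 0**2 = 0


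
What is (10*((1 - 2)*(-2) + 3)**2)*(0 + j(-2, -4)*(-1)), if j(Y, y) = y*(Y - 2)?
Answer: -4000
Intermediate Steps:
j(Y, y) = y*(-2 + Y)
(10*((1 - 2)*(-2) + 3)**2)*(0 + j(-2, -4)*(-1)) = (10*((1 - 2)*(-2) + 3)**2)*(0 - 4*(-2 - 2)*(-1)) = (10*(-1*(-2) + 3)**2)*(0 - 4*(-4)*(-1)) = (10*(2 + 3)**2)*(0 + 16*(-1)) = (10*5**2)*(0 - 16) = (10*25)*(-16) = 250*(-16) = -4000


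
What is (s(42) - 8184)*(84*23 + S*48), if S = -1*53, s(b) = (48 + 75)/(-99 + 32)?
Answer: 335652012/67 ≈ 5.0097e+6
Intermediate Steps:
s(b) = -123/67 (s(b) = 123/(-67) = 123*(-1/67) = -123/67)
S = -53
(s(42) - 8184)*(84*23 + S*48) = (-123/67 - 8184)*(84*23 - 53*48) = -548451*(1932 - 2544)/67 = -548451/67*(-612) = 335652012/67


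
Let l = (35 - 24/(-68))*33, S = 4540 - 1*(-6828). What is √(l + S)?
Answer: √3622513/17 ≈ 111.96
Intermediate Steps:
S = 11368 (S = 4540 + 6828 = 11368)
l = 19833/17 (l = (35 - 24*(-1/68))*33 = (35 + 6/17)*33 = (601/17)*33 = 19833/17 ≈ 1166.6)
√(l + S) = √(19833/17 + 11368) = √(213089/17) = √3622513/17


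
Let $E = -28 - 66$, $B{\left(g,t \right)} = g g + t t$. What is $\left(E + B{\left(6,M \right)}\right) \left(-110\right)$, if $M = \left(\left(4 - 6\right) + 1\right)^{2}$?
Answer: $6270$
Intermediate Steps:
$M = 1$ ($M = \left(\left(4 - 6\right) + 1\right)^{2} = \left(-2 + 1\right)^{2} = \left(-1\right)^{2} = 1$)
$B{\left(g,t \right)} = g^{2} + t^{2}$
$E = -94$ ($E = -28 - 66 = -94$)
$\left(E + B{\left(6,M \right)}\right) \left(-110\right) = \left(-94 + \left(6^{2} + 1^{2}\right)\right) \left(-110\right) = \left(-94 + \left(36 + 1\right)\right) \left(-110\right) = \left(-94 + 37\right) \left(-110\right) = \left(-57\right) \left(-110\right) = 6270$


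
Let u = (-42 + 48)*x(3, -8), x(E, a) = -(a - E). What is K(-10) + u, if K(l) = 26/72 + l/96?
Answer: 9541/144 ≈ 66.257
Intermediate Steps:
x(E, a) = E - a
K(l) = 13/36 + l/96 (K(l) = 26*(1/72) + l*(1/96) = 13/36 + l/96)
u = 66 (u = (-42 + 48)*(3 - 1*(-8)) = 6*(3 + 8) = 6*11 = 66)
K(-10) + u = (13/36 + (1/96)*(-10)) + 66 = (13/36 - 5/48) + 66 = 37/144 + 66 = 9541/144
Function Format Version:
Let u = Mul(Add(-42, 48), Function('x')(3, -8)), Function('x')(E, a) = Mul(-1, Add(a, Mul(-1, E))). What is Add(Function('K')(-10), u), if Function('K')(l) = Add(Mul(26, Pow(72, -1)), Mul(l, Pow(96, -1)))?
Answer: Rational(9541, 144) ≈ 66.257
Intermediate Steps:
Function('x')(E, a) = Add(E, Mul(-1, a))
Function('K')(l) = Add(Rational(13, 36), Mul(Rational(1, 96), l)) (Function('K')(l) = Add(Mul(26, Rational(1, 72)), Mul(l, Rational(1, 96))) = Add(Rational(13, 36), Mul(Rational(1, 96), l)))
u = 66 (u = Mul(Add(-42, 48), Add(3, Mul(-1, -8))) = Mul(6, Add(3, 8)) = Mul(6, 11) = 66)
Add(Function('K')(-10), u) = Add(Add(Rational(13, 36), Mul(Rational(1, 96), -10)), 66) = Add(Add(Rational(13, 36), Rational(-5, 48)), 66) = Add(Rational(37, 144), 66) = Rational(9541, 144)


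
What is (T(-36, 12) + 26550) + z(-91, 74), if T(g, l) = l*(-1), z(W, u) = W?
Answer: 26447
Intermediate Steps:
T(g, l) = -l
(T(-36, 12) + 26550) + z(-91, 74) = (-1*12 + 26550) - 91 = (-12 + 26550) - 91 = 26538 - 91 = 26447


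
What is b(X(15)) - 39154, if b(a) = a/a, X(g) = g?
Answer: -39153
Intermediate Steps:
b(a) = 1
b(X(15)) - 39154 = 1 - 39154 = -39153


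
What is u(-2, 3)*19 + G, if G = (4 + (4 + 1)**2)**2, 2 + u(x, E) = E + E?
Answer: 917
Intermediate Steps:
u(x, E) = -2 + 2*E (u(x, E) = -2 + (E + E) = -2 + 2*E)
G = 841 (G = (4 + 5**2)**2 = (4 + 25)**2 = 29**2 = 841)
u(-2, 3)*19 + G = (-2 + 2*3)*19 + 841 = (-2 + 6)*19 + 841 = 4*19 + 841 = 76 + 841 = 917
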